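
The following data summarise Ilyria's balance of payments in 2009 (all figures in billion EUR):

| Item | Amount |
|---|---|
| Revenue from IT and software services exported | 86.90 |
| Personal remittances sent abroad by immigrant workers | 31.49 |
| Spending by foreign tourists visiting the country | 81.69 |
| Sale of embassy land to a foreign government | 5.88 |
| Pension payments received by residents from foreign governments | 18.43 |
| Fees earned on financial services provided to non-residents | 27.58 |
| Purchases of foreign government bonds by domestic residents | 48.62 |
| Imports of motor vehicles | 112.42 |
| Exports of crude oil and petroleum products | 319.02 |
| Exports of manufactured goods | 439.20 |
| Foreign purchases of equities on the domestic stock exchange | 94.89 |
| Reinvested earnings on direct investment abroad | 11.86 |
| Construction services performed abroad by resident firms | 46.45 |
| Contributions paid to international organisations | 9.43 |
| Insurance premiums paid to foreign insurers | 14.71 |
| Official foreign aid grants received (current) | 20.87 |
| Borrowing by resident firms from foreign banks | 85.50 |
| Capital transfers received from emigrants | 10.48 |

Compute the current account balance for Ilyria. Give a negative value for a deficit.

883.95

Goods: 319.02 + 439.20 - 112.42 = 645.80
Services: 46.45 + 81.69 + 86.90 + 27.58 - 14.71 = 227.91
Primary income: 11.86
Secondary income: 18.43 - 9.43 - 31.49 + 20.87 = -1.62
Current account = 645.80 + 227.91 + 11.86 + (-1.62) = 883.95
(Excluded from the current account — capital account: sale of embassy land to a foreign government 5.88, capital transfers received from emigrants 10.48; financial account: purchases of foreign government bonds by domestic residents 48.62, foreign purchases of equities on the domestic stock exchange 94.89, borrowing by resident firms from foreign banks 85.50.)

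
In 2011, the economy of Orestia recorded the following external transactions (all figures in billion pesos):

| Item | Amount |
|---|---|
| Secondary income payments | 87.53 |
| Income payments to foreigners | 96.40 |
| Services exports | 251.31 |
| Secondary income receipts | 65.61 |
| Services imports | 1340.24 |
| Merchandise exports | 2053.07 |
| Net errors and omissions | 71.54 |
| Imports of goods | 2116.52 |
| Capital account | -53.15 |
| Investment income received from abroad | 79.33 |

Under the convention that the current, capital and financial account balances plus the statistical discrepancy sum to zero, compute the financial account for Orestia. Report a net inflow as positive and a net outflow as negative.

1172.98

Goods balance = 2053.07 - 2116.52 = -63.45
Services balance = 251.31 - 1340.24 = -1088.93
Trade balance (goods + services) = -63.45 + (-1088.93) = -1152.38
Net primary income = 79.33 - 96.40 = -17.07
Net secondary income = 65.61 - 87.53 = -21.92
Current account = -1152.38 + (-17.07) + (-21.92) = -1191.37
Financial account = -(-1191.37 + (-53.15) + 71.54) = 1172.98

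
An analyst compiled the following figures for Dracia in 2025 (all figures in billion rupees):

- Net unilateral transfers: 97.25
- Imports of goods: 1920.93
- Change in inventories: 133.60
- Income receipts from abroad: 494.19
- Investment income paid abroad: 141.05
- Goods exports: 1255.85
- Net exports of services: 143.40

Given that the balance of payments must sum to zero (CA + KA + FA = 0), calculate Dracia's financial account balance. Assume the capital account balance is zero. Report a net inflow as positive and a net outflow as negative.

Goods balance = 1255.85 - 1920.93 = -665.08
Services balance = 143.40
Trade balance (goods + services) = -665.08 + 143.40 = -521.68
Net primary income = 494.19 - 141.05 = 353.14
Net secondary income = 97.25
Current account = -521.68 + 353.14 + 97.25 = -71.29
Financial account = -(-71.29) = 71.29

71.29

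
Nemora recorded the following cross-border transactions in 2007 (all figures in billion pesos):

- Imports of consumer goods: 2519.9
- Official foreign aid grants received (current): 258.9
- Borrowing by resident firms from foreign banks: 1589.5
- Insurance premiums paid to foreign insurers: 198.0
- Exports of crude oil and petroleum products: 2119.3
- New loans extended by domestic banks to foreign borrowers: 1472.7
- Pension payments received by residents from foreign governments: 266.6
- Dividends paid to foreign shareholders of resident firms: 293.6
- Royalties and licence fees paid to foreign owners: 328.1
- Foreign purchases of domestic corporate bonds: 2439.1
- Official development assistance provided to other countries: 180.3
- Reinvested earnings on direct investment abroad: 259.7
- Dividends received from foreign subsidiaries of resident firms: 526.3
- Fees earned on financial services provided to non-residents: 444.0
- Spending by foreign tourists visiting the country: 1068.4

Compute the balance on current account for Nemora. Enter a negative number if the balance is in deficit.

1423.3

Goods: 2119.3 - 2519.9 = -400.6
Services: -328.1 - 198.0 + 444.0 + 1068.4 = 986.3
Primary income: -293.6 + 526.3 + 259.7 = 492.4
Secondary income: 266.6 - 180.3 + 258.9 = 345.2
Current account = (-400.6) + 986.3 + 492.4 + 345.2 = 1423.3
(Excluded from the current account — financial account: borrowing by resident firms from foreign banks 1589.5, new loans extended by domestic banks to foreign borrowers 1472.7, foreign purchases of domestic corporate bonds 2439.1.)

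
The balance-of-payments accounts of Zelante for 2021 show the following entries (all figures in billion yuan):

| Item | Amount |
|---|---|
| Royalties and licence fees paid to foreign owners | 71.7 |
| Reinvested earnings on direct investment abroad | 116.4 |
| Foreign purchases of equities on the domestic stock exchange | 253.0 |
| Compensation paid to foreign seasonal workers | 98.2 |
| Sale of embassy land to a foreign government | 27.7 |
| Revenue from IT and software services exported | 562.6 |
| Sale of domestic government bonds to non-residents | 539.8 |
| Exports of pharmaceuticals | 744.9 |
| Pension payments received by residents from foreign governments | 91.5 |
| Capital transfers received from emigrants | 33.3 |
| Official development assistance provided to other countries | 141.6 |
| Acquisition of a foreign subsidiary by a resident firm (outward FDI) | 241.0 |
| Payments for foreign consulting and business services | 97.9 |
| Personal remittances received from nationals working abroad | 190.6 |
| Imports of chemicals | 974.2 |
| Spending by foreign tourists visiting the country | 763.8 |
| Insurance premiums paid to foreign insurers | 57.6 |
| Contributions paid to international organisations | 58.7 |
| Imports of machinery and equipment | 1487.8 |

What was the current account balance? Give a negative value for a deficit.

-517.9

Goods: 744.9 - 1487.8 - 974.2 = -1717.1
Services: -71.7 + 763.8 - 57.6 - 97.9 + 562.6 = 1099.2
Primary income: -98.2 + 116.4 = 18.2
Secondary income: 190.6 + 91.5 - 58.7 - 141.6 = 81.8
Current account = (-1717.1) + 1099.2 + 18.2 + 81.8 = -517.9
(Excluded from the current account — financial account: foreign purchases of equities on the domestic stock exchange 253.0, sale of domestic government bonds to non-residents 539.8, acquisition of a foreign subsidiary by a resident firm (outward FDI) 241.0; capital account: sale of embassy land to a foreign government 27.7, capital transfers received from emigrants 33.3.)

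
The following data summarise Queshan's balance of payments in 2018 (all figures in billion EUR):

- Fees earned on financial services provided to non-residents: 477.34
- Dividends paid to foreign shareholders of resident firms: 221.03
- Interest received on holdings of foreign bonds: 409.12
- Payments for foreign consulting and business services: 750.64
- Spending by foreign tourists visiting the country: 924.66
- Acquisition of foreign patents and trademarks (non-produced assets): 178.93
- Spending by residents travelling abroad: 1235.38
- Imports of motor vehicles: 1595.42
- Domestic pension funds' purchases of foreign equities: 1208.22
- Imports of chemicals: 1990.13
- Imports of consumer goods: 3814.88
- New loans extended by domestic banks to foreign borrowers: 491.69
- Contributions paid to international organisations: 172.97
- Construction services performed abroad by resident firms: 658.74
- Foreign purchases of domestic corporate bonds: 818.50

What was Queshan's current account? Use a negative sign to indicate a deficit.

-7310.59

Goods: -3814.88 - 1595.42 - 1990.13 = -7400.43
Services: 477.34 + 924.66 - 1235.38 - 750.64 + 658.74 = 74.72
Primary income: -221.03 + 409.12 = 188.09
Secondary income: -172.97
Current account = (-7400.43) + 74.72 + 188.09 + (-172.97) = -7310.59
(Excluded from the current account — capital account: acquisition of foreign patents and trademarks (non-produced assets) 178.93; financial account: domestic pension funds' purchases of foreign equities 1208.22, new loans extended by domestic banks to foreign borrowers 491.69, foreign purchases of domestic corporate bonds 818.50.)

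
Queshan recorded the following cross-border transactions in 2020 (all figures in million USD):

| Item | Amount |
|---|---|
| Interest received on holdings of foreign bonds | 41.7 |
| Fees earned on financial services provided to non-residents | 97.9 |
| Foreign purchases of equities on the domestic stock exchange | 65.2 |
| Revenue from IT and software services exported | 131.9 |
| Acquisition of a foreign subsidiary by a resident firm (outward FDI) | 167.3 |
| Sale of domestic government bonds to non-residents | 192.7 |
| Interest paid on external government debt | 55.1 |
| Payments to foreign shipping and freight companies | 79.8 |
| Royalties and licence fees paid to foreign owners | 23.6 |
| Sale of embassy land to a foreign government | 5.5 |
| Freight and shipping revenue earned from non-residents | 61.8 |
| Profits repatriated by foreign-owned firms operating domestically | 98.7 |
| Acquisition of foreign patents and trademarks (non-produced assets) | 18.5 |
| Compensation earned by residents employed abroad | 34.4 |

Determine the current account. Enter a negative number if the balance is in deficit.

Services: 97.9 + 61.8 - 23.6 - 79.8 + 131.9 = 188.2
Primary income: 41.7 - 55.1 - 98.7 + 34.4 = -77.7
Current account = 188.2 + (-77.7) = 110.5
(Excluded from the current account — financial account: foreign purchases of equities on the domestic stock exchange 65.2, acquisition of a foreign subsidiary by a resident firm (outward FDI) 167.3, sale of domestic government bonds to non-residents 192.7; capital account: sale of embassy land to a foreign government 5.5, acquisition of foreign patents and trademarks (non-produced assets) 18.5.)

110.5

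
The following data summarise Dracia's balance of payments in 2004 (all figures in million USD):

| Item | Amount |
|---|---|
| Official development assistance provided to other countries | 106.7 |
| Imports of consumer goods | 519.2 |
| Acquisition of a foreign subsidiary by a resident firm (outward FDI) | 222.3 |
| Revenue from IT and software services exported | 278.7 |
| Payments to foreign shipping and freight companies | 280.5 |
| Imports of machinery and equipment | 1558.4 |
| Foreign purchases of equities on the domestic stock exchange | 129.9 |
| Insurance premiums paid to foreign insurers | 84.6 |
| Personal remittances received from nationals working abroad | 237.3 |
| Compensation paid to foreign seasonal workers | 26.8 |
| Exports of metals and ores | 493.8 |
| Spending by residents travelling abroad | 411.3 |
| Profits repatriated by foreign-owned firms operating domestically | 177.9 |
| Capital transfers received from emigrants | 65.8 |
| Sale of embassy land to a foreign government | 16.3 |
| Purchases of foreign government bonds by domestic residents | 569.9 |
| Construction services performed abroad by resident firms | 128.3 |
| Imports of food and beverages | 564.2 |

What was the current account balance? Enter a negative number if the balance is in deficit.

Goods: 493.8 - 519.2 - 564.2 - 1558.4 = -2148.0
Services: -84.6 - 411.3 + 128.3 + 278.7 - 280.5 = -369.4
Primary income: -26.8 - 177.9 = -204.7
Secondary income: 237.3 - 106.7 = 130.6
Current account = (-2148.0) + (-369.4) + (-204.7) + 130.6 = -2591.5
(Excluded from the current account — financial account: acquisition of a foreign subsidiary by a resident firm (outward FDI) 222.3, foreign purchases of equities on the domestic stock exchange 129.9, purchases of foreign government bonds by domestic residents 569.9; capital account: capital transfers received from emigrants 65.8, sale of embassy land to a foreign government 16.3.)

-2591.5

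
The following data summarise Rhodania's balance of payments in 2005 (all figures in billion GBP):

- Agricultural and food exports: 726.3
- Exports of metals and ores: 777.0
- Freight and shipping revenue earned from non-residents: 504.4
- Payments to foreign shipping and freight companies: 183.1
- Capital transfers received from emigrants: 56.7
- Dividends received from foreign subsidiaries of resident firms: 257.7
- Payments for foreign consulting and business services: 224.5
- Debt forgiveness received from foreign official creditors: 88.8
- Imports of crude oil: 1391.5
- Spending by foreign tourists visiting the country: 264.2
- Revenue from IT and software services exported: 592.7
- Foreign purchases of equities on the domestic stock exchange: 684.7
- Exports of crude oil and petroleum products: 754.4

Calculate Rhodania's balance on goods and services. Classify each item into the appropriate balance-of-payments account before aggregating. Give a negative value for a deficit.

Goods: 754.4 - 1391.5 + 777.0 + 726.3 = 866.2
Services: -183.1 + 504.4 + 592.7 - 224.5 + 264.2 = 953.7
Trade balance = 866.2 + 953.7 = 1819.9
(Excluded from the trade balance — capital account: capital transfers received from emigrants 56.7, debt forgiveness received from foreign official creditors 88.8; primary income: dividends received from foreign subsidiaries of resident firms 257.7; financial account: foreign purchases of equities on the domestic stock exchange 684.7.)

1819.9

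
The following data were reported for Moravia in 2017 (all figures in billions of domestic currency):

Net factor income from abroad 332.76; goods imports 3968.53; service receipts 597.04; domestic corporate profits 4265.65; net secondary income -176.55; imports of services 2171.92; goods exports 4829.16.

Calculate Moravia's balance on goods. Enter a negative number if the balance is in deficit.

Goods balance = 4829.16 - 3968.53 = 860.63

860.63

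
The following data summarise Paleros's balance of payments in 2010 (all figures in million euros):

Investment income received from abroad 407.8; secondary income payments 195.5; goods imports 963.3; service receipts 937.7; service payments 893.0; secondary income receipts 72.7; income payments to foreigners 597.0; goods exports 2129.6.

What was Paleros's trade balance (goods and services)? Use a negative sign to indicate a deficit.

Goods balance = 2129.6 - 963.3 = 1166.3
Services balance = 937.7 - 893.0 = 44.7
Trade balance (goods + services) = 1166.3 + 44.7 = 1211.0

1211.0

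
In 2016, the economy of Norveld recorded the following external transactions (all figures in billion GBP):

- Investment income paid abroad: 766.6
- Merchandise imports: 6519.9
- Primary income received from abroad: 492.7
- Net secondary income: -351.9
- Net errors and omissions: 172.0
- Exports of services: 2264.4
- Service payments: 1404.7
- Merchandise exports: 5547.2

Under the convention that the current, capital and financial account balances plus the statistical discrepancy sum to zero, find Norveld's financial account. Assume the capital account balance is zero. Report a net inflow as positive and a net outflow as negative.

Goods balance = 5547.2 - 6519.9 = -972.7
Services balance = 2264.4 - 1404.7 = 859.7
Trade balance (goods + services) = -972.7 + 859.7 = -113.0
Net primary income = 492.7 - 766.6 = -273.9
Net secondary income = -351.9
Current account = -113.0 + (-273.9) + (-351.9) = -738.8
Financial account = -(-738.8 + 172.0) = 566.8

566.8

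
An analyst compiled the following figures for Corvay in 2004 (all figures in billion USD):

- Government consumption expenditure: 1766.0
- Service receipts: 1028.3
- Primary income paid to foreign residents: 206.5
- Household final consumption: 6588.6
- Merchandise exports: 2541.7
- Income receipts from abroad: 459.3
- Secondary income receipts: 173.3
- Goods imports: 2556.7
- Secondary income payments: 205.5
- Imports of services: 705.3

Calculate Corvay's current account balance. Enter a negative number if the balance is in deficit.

528.6

Goods balance = 2541.7 - 2556.7 = -15.0
Services balance = 1028.3 - 705.3 = 323.0
Trade balance (goods + services) = -15.0 + 323.0 = 308.0
Net primary income = 459.3 - 206.5 = 252.8
Net secondary income = 173.3 - 205.5 = -32.2
Current account = 308.0 + 252.8 + (-32.2) = 528.6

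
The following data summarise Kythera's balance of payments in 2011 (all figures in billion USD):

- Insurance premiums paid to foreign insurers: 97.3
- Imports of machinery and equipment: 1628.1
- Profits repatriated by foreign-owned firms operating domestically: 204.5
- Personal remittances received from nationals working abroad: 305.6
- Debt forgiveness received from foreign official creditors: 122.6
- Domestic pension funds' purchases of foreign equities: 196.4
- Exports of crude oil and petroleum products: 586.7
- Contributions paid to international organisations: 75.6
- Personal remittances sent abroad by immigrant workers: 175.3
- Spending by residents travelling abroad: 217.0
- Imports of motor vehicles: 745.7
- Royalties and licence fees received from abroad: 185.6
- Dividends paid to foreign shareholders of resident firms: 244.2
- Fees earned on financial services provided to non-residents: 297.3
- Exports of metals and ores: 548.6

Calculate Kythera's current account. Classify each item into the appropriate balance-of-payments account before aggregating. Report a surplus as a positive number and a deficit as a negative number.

Goods: -1628.1 + 586.7 - 745.7 + 548.6 = -1238.5
Services: 297.3 - 217.0 - 97.3 + 185.6 = 168.6
Primary income: -204.5 - 244.2 = -448.7
Secondary income: 305.6 - 175.3 - 75.6 = 54.7
Current account = (-1238.5) + 168.6 + (-448.7) + 54.7 = -1463.9
(Excluded from the current account — capital account: debt forgiveness received from foreign official creditors 122.6; financial account: domestic pension funds' purchases of foreign equities 196.4.)

-1463.9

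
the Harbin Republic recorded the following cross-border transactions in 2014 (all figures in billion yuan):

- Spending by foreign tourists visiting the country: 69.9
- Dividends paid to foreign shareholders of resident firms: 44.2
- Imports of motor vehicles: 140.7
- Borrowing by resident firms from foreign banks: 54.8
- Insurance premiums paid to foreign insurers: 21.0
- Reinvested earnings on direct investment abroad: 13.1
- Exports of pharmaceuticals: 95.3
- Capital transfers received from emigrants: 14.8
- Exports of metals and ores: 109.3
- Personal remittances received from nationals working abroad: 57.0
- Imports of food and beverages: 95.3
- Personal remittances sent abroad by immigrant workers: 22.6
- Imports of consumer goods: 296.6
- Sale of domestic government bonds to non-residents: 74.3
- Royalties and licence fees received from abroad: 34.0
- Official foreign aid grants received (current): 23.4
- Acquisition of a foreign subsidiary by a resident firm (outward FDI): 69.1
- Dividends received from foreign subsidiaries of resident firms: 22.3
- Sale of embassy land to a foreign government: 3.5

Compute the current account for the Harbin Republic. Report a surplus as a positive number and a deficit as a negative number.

Goods: -95.3 - 140.7 - 296.6 + 109.3 + 95.3 = -328.0
Services: -21.0 + 34.0 + 69.9 = 82.9
Primary income: 22.3 + 13.1 - 44.2 = -8.8
Secondary income: 23.4 + 57.0 - 22.6 = 57.8
Current account = (-328.0) + 82.9 + (-8.8) + 57.8 = -196.1
(Excluded from the current account — financial account: borrowing by resident firms from foreign banks 54.8, sale of domestic government bonds to non-residents 74.3, acquisition of a foreign subsidiary by a resident firm (outward FDI) 69.1; capital account: capital transfers received from emigrants 14.8, sale of embassy land to a foreign government 3.5.)

-196.1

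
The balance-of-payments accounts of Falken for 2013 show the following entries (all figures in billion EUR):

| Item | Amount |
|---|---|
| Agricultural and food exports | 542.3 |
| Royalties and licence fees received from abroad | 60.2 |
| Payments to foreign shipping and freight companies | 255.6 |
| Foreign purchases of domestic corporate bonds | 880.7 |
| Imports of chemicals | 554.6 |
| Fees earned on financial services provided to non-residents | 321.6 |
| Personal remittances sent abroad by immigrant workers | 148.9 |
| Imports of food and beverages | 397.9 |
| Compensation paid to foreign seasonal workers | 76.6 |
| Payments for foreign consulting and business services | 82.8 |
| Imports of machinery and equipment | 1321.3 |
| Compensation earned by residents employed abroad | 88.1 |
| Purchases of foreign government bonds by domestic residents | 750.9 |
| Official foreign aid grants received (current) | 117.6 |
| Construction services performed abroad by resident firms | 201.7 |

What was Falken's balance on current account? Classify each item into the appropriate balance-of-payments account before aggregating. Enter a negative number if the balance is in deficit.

-1506.2

Goods: -397.9 - 554.6 - 1321.3 + 542.3 = -1731.5
Services: 201.7 + 321.6 - 82.8 + 60.2 - 255.6 = 245.1
Primary income: 88.1 - 76.6 = 11.5
Secondary income: 117.6 - 148.9 = -31.3
Current account = (-1731.5) + 245.1 + 11.5 + (-31.3) = -1506.2
(Excluded from the current account — financial account: foreign purchases of domestic corporate bonds 880.7, purchases of foreign government bonds by domestic residents 750.9.)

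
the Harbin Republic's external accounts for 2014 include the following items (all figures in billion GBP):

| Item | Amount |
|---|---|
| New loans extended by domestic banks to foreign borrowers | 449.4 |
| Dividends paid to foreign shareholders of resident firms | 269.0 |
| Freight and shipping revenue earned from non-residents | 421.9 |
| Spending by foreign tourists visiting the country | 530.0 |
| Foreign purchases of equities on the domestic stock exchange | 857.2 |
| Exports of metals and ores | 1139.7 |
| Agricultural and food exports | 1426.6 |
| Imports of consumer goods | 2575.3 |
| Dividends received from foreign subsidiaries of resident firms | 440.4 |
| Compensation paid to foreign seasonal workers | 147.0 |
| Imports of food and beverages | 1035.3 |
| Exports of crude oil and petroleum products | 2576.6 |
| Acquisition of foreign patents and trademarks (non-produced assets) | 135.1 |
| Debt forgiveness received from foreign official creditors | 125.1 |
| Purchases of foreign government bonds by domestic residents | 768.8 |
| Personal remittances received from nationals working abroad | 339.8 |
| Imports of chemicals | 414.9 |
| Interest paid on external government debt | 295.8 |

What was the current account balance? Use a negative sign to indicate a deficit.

Goods: 1426.6 + 1139.7 - 414.9 - 1035.3 - 2575.3 + 2576.6 = 1117.4
Services: 530.0 + 421.9 = 951.9
Primary income: -269.0 + 440.4 - 295.8 - 147.0 = -271.4
Secondary income: 339.8
Current account = 1117.4 + 951.9 + (-271.4) + 339.8 = 2137.7
(Excluded from the current account — financial account: new loans extended by domestic banks to foreign borrowers 449.4, foreign purchases of equities on the domestic stock exchange 857.2, purchases of foreign government bonds by domestic residents 768.8; capital account: acquisition of foreign patents and trademarks (non-produced assets) 135.1, debt forgiveness received from foreign official creditors 125.1.)

2137.7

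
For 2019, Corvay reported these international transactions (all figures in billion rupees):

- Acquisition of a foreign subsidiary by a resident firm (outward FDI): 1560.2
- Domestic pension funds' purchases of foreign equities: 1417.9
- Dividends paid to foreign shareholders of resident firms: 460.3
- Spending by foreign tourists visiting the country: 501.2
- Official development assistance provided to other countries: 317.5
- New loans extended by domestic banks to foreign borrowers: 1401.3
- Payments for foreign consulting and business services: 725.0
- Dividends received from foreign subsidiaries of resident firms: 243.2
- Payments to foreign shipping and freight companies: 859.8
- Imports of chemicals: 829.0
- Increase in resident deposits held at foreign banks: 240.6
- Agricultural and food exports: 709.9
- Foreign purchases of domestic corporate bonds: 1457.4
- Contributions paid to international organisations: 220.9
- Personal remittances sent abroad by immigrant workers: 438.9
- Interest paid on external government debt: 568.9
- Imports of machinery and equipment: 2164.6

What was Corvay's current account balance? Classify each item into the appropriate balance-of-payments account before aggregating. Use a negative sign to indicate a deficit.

-5130.6

Goods: -2164.6 - 829.0 + 709.9 = -2283.7
Services: 501.2 - 725.0 - 859.8 = -1083.6
Primary income: -460.3 - 568.9 + 243.2 = -786.0
Secondary income: -438.9 - 317.5 - 220.9 = -977.3
Current account = (-2283.7) + (-1083.6) + (-786.0) + (-977.3) = -5130.6
(Excluded from the current account — financial account: acquisition of a foreign subsidiary by a resident firm (outward FDI) 1560.2, domestic pension funds' purchases of foreign equities 1417.9, new loans extended by domestic banks to foreign borrowers 1401.3, increase in resident deposits held at foreign banks 240.6, foreign purchases of domestic corporate bonds 1457.4.)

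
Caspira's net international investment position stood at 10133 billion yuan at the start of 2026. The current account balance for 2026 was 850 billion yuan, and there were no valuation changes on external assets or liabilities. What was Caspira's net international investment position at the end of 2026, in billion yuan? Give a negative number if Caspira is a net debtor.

With no valuation effects, change in NIIP = current account = 850
End-of-year NIIP = 10133 + 850 = 10983

10983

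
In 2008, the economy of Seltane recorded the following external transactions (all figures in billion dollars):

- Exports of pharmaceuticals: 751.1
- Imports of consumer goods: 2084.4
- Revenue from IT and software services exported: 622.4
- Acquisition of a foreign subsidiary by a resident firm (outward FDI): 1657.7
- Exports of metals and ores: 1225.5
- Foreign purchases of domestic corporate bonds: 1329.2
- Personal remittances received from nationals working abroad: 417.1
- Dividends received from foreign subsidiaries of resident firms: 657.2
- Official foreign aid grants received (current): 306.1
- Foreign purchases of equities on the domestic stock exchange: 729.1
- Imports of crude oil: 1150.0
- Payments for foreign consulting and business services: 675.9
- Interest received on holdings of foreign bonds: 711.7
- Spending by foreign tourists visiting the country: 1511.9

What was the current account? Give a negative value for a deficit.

2292.7

Goods: -1150.0 - 2084.4 + 751.1 + 1225.5 = -1257.8
Services: 622.4 + 1511.9 - 675.9 = 1458.4
Primary income: 657.2 + 711.7 = 1368.9
Secondary income: 417.1 + 306.1 = 723.2
Current account = (-1257.8) + 1458.4 + 1368.9 + 723.2 = 2292.7
(Excluded from the current account — financial account: acquisition of a foreign subsidiary by a resident firm (outward FDI) 1657.7, foreign purchases of domestic corporate bonds 1329.2, foreign purchases of equities on the domestic stock exchange 729.1.)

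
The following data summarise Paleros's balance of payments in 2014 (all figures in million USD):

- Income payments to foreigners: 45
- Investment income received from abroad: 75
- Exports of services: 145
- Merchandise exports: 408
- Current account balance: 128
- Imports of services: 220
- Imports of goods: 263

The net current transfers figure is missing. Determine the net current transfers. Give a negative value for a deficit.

Current account = goods balance + services balance + net primary income + net secondary income
Sum of the known components = 100
Net current transfers = CA - (known components) = 128 - 100 = 28

28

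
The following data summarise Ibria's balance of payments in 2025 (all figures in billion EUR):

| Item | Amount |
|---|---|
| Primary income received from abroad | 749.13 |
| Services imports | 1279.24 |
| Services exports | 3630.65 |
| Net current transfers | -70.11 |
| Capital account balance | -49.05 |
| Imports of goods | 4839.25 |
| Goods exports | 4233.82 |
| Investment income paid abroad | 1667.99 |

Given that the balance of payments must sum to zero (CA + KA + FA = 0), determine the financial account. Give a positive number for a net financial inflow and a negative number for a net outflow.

-707.96

Goods balance = 4233.82 - 4839.25 = -605.43
Services balance = 3630.65 - 1279.24 = 2351.41
Trade balance (goods + services) = -605.43 + 2351.41 = 1745.98
Net primary income = 749.13 - 1667.99 = -918.86
Net secondary income = -70.11
Current account = 1745.98 + (-918.86) + (-70.11) = 757.01
Financial account = -(757.01 + (-49.05)) = -707.96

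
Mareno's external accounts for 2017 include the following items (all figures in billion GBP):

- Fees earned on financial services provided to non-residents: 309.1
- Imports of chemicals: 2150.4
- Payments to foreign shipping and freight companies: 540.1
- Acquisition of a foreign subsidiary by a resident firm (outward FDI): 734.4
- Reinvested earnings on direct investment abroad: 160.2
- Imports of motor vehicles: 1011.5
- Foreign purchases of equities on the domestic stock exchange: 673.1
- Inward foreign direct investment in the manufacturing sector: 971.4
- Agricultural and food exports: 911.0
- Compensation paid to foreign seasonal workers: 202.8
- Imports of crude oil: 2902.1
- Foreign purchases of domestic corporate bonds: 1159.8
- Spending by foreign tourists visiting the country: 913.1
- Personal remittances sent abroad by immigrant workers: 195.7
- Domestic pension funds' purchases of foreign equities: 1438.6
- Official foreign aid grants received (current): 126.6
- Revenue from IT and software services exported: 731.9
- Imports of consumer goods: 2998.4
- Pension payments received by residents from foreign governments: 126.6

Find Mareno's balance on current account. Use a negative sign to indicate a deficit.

Goods: -1011.5 - 2998.4 - 2150.4 - 2902.1 + 911.0 = -8151.4
Services: 913.1 + 731.9 - 540.1 + 309.1 = 1414.0
Primary income: 160.2 - 202.8 = -42.6
Secondary income: -195.7 + 126.6 + 126.6 = 57.5
Current account = (-8151.4) + 1414.0 + (-42.6) + 57.5 = -6722.5
(Excluded from the current account — financial account: acquisition of a foreign subsidiary by a resident firm (outward FDI) 734.4, foreign purchases of equities on the domestic stock exchange 673.1, inward foreign direct investment in the manufacturing sector 971.4, foreign purchases of domestic corporate bonds 1159.8, domestic pension funds' purchases of foreign equities 1438.6.)

-6722.5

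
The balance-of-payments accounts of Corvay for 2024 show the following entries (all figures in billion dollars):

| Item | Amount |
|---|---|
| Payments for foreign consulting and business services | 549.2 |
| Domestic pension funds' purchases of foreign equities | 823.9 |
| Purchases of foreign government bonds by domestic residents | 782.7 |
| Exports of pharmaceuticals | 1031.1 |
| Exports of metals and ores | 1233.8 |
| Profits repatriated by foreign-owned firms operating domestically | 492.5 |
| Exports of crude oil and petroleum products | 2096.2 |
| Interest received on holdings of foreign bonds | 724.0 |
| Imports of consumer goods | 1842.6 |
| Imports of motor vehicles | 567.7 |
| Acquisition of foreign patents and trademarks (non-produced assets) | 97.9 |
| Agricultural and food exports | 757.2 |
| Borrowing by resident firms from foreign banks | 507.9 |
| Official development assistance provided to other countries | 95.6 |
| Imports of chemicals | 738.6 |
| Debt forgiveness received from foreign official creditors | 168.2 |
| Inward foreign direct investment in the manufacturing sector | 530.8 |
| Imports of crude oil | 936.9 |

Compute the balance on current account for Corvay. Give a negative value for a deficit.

Goods: 757.2 + 2096.2 - 1842.6 - 936.9 + 1233.8 - 738.6 - 567.7 + 1031.1 = 1032.5
Services: -549.2
Primary income: -492.5 + 724.0 = 231.5
Secondary income: -95.6
Current account = 1032.5 + (-549.2) + 231.5 + (-95.6) = 619.2
(Excluded from the current account — financial account: domestic pension funds' purchases of foreign equities 823.9, purchases of foreign government bonds by domestic residents 782.7, borrowing by resident firms from foreign banks 507.9, inward foreign direct investment in the manufacturing sector 530.8; capital account: acquisition of foreign patents and trademarks (non-produced assets) 97.9, debt forgiveness received from foreign official creditors 168.2.)

619.2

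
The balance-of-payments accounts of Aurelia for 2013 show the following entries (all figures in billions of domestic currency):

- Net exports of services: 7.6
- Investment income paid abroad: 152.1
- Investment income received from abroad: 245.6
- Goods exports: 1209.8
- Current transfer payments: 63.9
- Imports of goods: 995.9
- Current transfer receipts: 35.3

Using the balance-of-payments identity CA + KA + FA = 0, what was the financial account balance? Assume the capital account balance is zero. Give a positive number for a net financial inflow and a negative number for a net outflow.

Goods balance = 1209.8 - 995.9 = 213.9
Services balance = 7.6
Trade balance (goods + services) = 213.9 + 7.6 = 221.5
Net primary income = 245.6 - 152.1 = 93.5
Net secondary income = 35.3 - 63.9 = -28.6
Current account = 221.5 + 93.5 + (-28.6) = 286.4
Financial account = -(286.4) = -286.4

-286.4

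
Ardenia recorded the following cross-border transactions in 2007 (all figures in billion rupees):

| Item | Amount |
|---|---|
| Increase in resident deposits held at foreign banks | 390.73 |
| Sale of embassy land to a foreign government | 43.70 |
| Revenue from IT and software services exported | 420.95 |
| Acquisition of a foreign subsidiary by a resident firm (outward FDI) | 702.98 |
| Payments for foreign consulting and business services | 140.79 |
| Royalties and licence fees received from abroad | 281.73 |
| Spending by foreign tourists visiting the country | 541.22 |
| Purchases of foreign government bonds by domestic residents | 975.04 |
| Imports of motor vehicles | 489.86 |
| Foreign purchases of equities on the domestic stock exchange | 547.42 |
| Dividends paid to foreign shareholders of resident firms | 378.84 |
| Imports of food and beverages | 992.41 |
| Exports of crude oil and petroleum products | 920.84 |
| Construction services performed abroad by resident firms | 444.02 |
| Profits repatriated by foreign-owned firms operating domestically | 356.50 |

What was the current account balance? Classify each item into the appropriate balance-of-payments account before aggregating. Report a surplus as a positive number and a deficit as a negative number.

250.36

Goods: -489.86 - 992.41 + 920.84 = -561.43
Services: 541.22 + 444.02 + 281.73 - 140.79 + 420.95 = 1547.13
Primary income: -378.84 - 356.50 = -735.34
Current account = (-561.43) + 1547.13 + (-735.34) = 250.36
(Excluded from the current account — financial account: increase in resident deposits held at foreign banks 390.73, acquisition of a foreign subsidiary by a resident firm (outward FDI) 702.98, purchases of foreign government bonds by domestic residents 975.04, foreign purchases of equities on the domestic stock exchange 547.42; capital account: sale of embassy land to a foreign government 43.70.)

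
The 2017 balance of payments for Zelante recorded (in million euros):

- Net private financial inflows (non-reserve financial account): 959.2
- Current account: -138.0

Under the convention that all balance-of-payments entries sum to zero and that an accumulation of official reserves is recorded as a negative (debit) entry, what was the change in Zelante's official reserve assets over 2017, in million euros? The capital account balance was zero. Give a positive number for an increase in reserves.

Official reserve transactions balance = -((-138.0) + 959.2) = -821.2
An accumulation of reserves is recorded as a debit (negative entry), so the change in the stock of reserves is the negative of that balance.
Change in official reserves = -(-821.2) = 821.2

821.2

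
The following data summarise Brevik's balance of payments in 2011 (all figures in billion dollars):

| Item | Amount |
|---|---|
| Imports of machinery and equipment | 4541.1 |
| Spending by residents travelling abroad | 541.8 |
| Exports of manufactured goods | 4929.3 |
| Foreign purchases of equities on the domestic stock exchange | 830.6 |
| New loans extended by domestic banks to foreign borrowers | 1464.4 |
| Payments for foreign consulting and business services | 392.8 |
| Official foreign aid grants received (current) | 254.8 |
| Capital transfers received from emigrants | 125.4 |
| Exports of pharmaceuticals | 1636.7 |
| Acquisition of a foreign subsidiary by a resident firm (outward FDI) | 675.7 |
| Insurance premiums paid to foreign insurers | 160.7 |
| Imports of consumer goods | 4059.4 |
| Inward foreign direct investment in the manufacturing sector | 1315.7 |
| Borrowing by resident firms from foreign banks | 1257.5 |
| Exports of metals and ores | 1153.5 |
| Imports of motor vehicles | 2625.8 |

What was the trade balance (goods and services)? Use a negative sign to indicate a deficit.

-4602.1

Goods: -4059.4 - 4541.1 + 1636.7 + 1153.5 + 4929.3 - 2625.8 = -3506.8
Services: -160.7 - 541.8 - 392.8 = -1095.3
Trade balance = -3506.8 + (-1095.3) = -4602.1
(Excluded from the trade balance — financial account: foreign purchases of equities on the domestic stock exchange 830.6, new loans extended by domestic banks to foreign borrowers 1464.4, acquisition of a foreign subsidiary by a resident firm (outward FDI) 675.7, inward foreign direct investment in the manufacturing sector 1315.7, borrowing by resident firms from foreign banks 1257.5; secondary income: official foreign aid grants received (current) 254.8; capital account: capital transfers received from emigrants 125.4.)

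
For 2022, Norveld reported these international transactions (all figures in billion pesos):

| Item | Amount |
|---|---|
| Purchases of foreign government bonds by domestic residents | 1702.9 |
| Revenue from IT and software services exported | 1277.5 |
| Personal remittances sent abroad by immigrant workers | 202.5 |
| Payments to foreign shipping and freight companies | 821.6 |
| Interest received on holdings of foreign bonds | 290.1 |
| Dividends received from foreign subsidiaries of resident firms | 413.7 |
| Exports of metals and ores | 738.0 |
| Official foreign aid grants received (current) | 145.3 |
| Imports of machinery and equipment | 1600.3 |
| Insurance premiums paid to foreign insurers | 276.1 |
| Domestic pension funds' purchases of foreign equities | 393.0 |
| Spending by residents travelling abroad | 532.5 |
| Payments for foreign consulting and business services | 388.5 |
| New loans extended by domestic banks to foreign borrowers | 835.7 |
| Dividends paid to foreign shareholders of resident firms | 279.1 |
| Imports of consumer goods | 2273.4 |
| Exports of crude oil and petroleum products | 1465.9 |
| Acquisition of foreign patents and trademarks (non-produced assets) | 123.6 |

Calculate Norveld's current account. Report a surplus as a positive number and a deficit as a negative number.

Goods: -1600.3 - 2273.4 + 1465.9 + 738.0 = -1669.8
Services: -821.6 - 276.1 - 532.5 + 1277.5 - 388.5 = -741.2
Primary income: -279.1 + 290.1 + 413.7 = 424.7
Secondary income: 145.3 - 202.5 = -57.2
Current account = (-1669.8) + (-741.2) + 424.7 + (-57.2) = -2043.5
(Excluded from the current account — financial account: purchases of foreign government bonds by domestic residents 1702.9, domestic pension funds' purchases of foreign equities 393.0, new loans extended by domestic banks to foreign borrowers 835.7; capital account: acquisition of foreign patents and trademarks (non-produced assets) 123.6.)

-2043.5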